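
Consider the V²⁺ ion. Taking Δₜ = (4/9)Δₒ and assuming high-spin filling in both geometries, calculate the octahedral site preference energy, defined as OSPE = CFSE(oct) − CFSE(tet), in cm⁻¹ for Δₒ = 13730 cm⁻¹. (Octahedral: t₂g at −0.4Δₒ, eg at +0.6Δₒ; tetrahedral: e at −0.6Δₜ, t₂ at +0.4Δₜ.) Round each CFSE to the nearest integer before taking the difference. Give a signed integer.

Group 5 minus oxidation state +2 gives a d³ configuration for V²⁺.
Octahedral (high-spin): t2g^3 e_g^0, CFSE = 3(−0.4) + 0(+0.6) = -1.2Δₒ = -1.2 × 13730 = -16476 cm⁻¹.
Tetrahedral: e^2 t2^1, CFSE = 2(−0.6) + 1(+0.4) = -0.8Δₜ = -0.8 × (4/9) × 13730 = -4882 cm⁻¹.
OSPE = CFSE(oct) − CFSE(tet) = -16476 − (-4882) = -11594 cm⁻¹.

-11594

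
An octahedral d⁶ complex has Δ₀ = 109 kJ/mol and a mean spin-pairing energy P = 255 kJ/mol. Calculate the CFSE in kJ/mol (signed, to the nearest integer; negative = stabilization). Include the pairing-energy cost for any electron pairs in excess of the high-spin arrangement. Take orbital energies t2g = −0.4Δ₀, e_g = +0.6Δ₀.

-44

Here Δ₀ < P (109 < 255), so the high-spin state is favoured.
Filling d⁶ accordingly: t2g^4 e_g^2.
Orbital CFSE = -0.4Δ₀ = -0.4 × 109 = -44 kJ/mol.
High-spin has no excess pairs, so no pairing correction applies.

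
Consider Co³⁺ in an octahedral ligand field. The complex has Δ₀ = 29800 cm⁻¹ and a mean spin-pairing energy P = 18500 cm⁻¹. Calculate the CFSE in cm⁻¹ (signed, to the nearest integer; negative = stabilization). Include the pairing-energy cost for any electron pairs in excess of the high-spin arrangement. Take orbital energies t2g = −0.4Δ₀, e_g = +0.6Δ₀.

Co sits in group 9; removing 3 electrons leaves Co³⁺ with 9 − 3 = 6 d electrons.
Δ₀ > P, so pairing is preferred: the ground state is low-spin.
Configuration: t2g^6 e_g^0.
Orbital CFSE = -2.4Δ₀ = -2.4 × 29800 = -71520 cm⁻¹.
Excess pairs vs high-spin: 3 − 1 = 2; pairing cost = +37000 cm⁻¹.
Net CFSE = -71520 + 37000 = -34520 cm⁻¹.

-34520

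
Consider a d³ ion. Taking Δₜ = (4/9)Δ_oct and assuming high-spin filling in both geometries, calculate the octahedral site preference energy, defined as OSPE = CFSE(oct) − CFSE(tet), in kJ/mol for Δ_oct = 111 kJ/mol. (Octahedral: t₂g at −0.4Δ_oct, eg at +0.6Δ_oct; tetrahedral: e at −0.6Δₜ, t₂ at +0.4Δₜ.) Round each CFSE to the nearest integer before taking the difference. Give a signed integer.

-94

In an octahedral site d³ (HS) is t₂g³ eg⁰, giving CFSE(oct) = -1.2Δ_oct = -133 kJ/mol.
Tetrahedral e² t₂¹ gives -0.8Δₜ = -0.8 × (4/9) × 111 = -39 kJ/mol.
Subtracting, OSPE = -133 − (-39) = -94 kJ/mol.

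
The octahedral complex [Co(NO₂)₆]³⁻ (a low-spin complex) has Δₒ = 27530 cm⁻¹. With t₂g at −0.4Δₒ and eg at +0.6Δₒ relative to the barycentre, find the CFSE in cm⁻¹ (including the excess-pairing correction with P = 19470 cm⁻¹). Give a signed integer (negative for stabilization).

-27132

Each NO₂⁻ contributes -1; 6 × (-1) = -6. With overall charge -3, Co is in the +3 oxidation state.
Co sits in group 9; removing 3 electrons leaves Co³⁺ with 9 − 3 = 6 d electrons.
Electron filling gives t₂g⁶ eg⁰.
Orbital CFSE = 6(-0.4) + 0(0.6) = -2.4Δₒ = -2.4 × 27530 = -66072 cm⁻¹.
Relative to high-spin t₂g⁴ eg² (1 paired), the low-spin configuration has 2 additional pairs, contributing +2 × 19470 = +38940 cm⁻¹.
Combining: -66072 + 38940 = -27132 cm⁻¹.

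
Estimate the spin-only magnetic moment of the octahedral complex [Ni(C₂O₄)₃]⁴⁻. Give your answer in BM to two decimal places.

2.83 BM

Each C₂O₄²⁻ contributes -2; 3 × (-2) = -6. With overall charge -4, Ni is in the +2 oxidation state.
Group 10 minus oxidation state +2 gives a d⁸ configuration for Ni²⁺.
Configuration: t₂g⁶ eg² → 2 unpaired electrons.
μ(spin-only) = √[2(2+2)] = √8 ≈ 2.83 BM.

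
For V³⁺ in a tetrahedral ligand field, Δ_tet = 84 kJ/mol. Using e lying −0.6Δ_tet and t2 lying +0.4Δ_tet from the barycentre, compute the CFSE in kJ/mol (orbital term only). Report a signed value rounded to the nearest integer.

V is in group 5, so V³⁺ is d² (5 − 3 = 2).
Tetrahedral splitting is small, so the complex is high-spin.
The d² electrons fill as e^2 t2^0.
Orbital CFSE = 2(-0.6) + 0(0.4) = -1.2Δ_tet = -1.2 × 84 = -101 kJ/mol.

-101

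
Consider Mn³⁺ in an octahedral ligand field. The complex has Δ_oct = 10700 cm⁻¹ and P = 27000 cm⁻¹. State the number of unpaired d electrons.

Group 7 minus oxidation state +3 gives a d⁴ configuration for Mn³⁺.
Since Δ_oct = 10700 cm⁻¹ < P = 27000 cm⁻¹, the complex adopts the high-spin configuration.
That gives t2g^3 e_g^1.
Unpaired electrons: 4.

4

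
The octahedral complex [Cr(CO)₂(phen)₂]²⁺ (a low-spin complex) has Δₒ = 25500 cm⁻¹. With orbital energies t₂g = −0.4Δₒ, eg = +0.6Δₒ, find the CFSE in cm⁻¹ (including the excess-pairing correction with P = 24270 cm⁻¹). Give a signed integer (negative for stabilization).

-16530

Ligand charges: 2×(+0) from CO and 2×(+0) from phen sum to +0; with overall charge +2, Cr is +2.
Cr²⁺: group 6, so d-count = 6 − 2 = 4.
Configuration: t₂g⁴ eg⁰.
The orbital stabilization is -1.6Δₒ = -1.6 × 25500 = -40800 cm⁻¹.
High-spin d⁴ would be t₂g³ eg¹ with 0 pairs; low-spin has 1, so 1 excess pair costs +1P = +24270 cm⁻¹.
Net CFSE = -40800 + 24270 = -16530 cm⁻¹.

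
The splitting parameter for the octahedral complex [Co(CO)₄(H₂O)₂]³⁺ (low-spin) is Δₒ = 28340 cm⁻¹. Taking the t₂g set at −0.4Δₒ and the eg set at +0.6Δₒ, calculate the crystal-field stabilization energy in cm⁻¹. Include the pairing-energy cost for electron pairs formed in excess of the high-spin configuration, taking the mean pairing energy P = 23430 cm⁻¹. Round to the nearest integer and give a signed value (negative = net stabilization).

Ligand charges: 4×(+0) from CO and 2×(+0) from H₂O sum to +0; with overall charge +3, Co is +3.
Co sits in group 9; removing 3 electrons leaves Co³⁺ with 9 − 3 = 6 d electrons.
Electron filling gives t₂g⁶ eg⁰.
CFSE(orbital) = 6×(-0.4Δₒ) + 0×(0.6Δₒ) = -2.4Δₒ; with Δₒ = 28340 cm⁻¹ that is -68016 cm⁻¹.
Relative to high-spin t₂g⁴ eg² (1 paired), the low-spin configuration has 2 additional pairs, contributing +2 × 23430 = +46860 cm⁻¹.
Combining: -68016 + 46860 = -21156 cm⁻¹.

-21156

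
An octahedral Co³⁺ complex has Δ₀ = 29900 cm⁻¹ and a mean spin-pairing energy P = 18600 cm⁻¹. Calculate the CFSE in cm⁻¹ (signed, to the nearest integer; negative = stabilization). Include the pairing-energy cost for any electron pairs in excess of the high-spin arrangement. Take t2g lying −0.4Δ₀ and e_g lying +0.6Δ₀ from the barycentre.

-34560

Group 9 minus oxidation state +3 gives a d⁶ configuration for Co³⁺.
Since Δ₀ = 29900 cm⁻¹ > P = 18600 cm⁻¹, the complex adopts the low-spin configuration.
Configuration: t2g^6 e_g^0.
Orbital CFSE = -2.4Δ₀ = -2.4 × 29900 = -71760 cm⁻¹.
Excess pairs vs high-spin: 3 − 1 = 2; pairing cost = +37200 cm⁻¹.
Net CFSE = -71760 + 37200 = -34560 cm⁻¹.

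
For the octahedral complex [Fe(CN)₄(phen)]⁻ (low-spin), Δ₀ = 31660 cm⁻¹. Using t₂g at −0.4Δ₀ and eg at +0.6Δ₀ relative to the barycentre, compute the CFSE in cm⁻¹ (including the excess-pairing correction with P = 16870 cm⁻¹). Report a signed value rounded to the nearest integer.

-29580

Ligand charges: 4×(-1) from CN⁻ and 1×(+0) from phen sum to -4; with overall charge -1, Fe is +3.
Group 8 minus oxidation state +3 gives a d⁵ configuration for Fe³⁺.
Configuration: t₂g⁵ eg⁰.
The orbital stabilization is -2.0Δ₀ = -2.0 × 31660 = -63320 cm⁻¹.
Pairing penalty: 2 pairs vs 0 in the high-spin reference → 2 extra × P = 33740 cm⁻¹.
Overall CFSE = -63320 + 33740 = -29580 cm⁻¹.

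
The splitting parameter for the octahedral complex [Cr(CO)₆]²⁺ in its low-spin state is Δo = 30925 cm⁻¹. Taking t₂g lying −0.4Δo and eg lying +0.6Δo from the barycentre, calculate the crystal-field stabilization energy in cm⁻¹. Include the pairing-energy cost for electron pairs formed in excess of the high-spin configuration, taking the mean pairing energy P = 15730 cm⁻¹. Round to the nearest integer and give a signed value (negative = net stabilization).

-33750

CO is neutral, so the +2 overall charge sits on Cr: oxidation state +2.
Cr is in group 6, so Cr²⁺ is d⁴ (6 − 2 = 4).
Configuration: t₂g⁴ eg⁰.
Orbital CFSE = 4(-0.4) + 0(0.6) = -1.6Δo = -1.6 × 30925 = -49480 cm⁻¹.
Pairing penalty: 1 pair vs 0 in the high-spin reference → 1 extra × P = 15730 cm⁻¹.
Combining: -49480 + 15730 = -33750 cm⁻¹.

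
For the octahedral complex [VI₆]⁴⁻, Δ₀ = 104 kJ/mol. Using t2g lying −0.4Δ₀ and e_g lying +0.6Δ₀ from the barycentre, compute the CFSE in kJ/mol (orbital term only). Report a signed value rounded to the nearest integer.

-125

Each I⁻ contributes -1; 6 × (-1) = -6. With overall charge -4, V is in the +2 oxidation state.
Group 5 minus oxidation state +2 gives a d³ configuration for V²⁺.
The d³ electrons fill as t2g^3 e_g^0.
The orbital stabilization is -1.2Δ₀ = -1.2 × 104 = -125 kJ/mol.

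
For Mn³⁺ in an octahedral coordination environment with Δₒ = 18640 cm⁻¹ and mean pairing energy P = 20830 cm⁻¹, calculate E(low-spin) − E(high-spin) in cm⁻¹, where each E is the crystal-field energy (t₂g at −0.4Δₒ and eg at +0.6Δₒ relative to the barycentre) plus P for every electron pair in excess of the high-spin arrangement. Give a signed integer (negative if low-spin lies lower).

Mn is in group 7, so Mn³⁺ is d⁴ (7 − 3 = 4).
In the high-spin limit (t₂g³ eg¹) the orbital term is -0.6Δₒ = -11184 cm⁻¹, with no excess pairing.
Low-spin t₂g⁴ eg⁰ gives -1.6Δₒ = -29824 cm⁻¹, but forming 1 extra pair costs 1P = 20830 cm⁻¹, so E(LS) = -29824 + 20830 = -8994 cm⁻¹.
The difference is -8994 − (-11184) = 2190 cm⁻¹, so high-spin lies lower.

2190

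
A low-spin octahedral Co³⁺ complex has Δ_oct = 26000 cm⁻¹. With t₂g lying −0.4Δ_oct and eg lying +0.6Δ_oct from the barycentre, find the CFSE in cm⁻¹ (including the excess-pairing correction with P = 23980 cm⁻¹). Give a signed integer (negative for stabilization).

-14440

Co³⁺: group 9, so d-count = 9 − 3 = 6.
The d⁶ electrons fill as t₂g⁶ eg⁰.
The orbital stabilization is -2.4Δ_oct = -2.4 × 26000 = -62400 cm⁻¹.
High-spin d⁶ would be t₂g⁴ eg² with 1 pair; low-spin has 3, so 2 excess pairs cost +2P = +47960 cm⁻¹.
Combining: -62400 + 47960 = -14440 cm⁻¹.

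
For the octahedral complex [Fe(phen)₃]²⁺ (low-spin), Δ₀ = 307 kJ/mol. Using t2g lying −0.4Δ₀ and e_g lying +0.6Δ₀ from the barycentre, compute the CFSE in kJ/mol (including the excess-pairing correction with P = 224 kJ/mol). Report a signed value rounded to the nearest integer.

-289

phen is neutral, so the +2 overall charge sits on Fe: oxidation state +2.
Fe is in group 8, so Fe²⁺ is d⁶ (8 − 2 = 6).
The d⁶ electrons fill as t2g^6 e_g^0.
The orbital stabilization is -2.4Δ₀ = -2.4 × 307 = -737 kJ/mol.
High-spin d⁶ would be t2g^4 e_g^2 with 1 pair; low-spin has 3, so 2 excess pairs cost +2P = +448 kJ/mol.
Overall CFSE = -737 + 448 = -289 kJ/mol.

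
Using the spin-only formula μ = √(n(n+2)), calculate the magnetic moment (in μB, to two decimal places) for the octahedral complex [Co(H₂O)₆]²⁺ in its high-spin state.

H₂O is neutral, so the +2 overall charge sits on Co: oxidation state +2.
Co sits in group 9; removing 2 electrons leaves Co²⁺ with 9 − 2 = 7 d electrons.
Configuration: t₂g⁵ eg² → 3 unpaired electrons.
μ(spin-only) = √[3(3+2)] = √15 ≈ 3.87 μB.

3.87 μB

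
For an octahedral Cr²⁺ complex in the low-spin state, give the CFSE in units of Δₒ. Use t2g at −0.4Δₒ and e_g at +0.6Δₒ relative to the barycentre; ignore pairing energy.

Group 6 minus oxidation state +2 gives a d⁴ configuration for Cr²⁺.
Configuration: t2g^4 e_g^0.
CFSE = 4(-0.4Δₒ) + 0(0.6Δₒ) = -1.6Δₒ + 0.0Δₒ = -1.6Δₒ.

-1.6 Δₒ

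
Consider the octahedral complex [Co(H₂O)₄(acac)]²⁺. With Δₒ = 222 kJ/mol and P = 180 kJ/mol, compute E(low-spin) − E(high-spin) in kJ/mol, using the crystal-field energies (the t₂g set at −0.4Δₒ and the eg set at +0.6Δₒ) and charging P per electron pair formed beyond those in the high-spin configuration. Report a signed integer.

Ligand charges: 4×(+0) from H₂O and 1×(-1) from acac⁻ sum to -1; with overall charge +2, Co is +3.
Group 9 minus oxidation state +3 gives a d⁶ configuration for Co³⁺.
In the high-spin limit (t₂g⁴ eg²) the orbital term is -0.4Δₒ = -89 kJ/mol, with no excess pairing.
Low-spin: t₂g⁶ eg⁰, orbital CFSE = -2.4Δₒ = -533 kJ/mol; plus 2 excess pairs × P = +360 kJ/mol; total -173 kJ/mol.
Thus E(LS) − E(HS) = -84 kJ/mol.

-84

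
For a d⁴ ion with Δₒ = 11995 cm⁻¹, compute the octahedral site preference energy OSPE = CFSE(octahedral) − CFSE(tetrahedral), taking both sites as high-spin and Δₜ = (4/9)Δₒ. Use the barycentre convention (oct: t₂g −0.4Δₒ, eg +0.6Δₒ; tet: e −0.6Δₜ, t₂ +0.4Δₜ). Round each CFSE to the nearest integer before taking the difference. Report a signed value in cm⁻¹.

-5065

In an octahedral site d⁴ (HS) is t₂g³ eg¹, giving CFSE(oct) = -0.6Δₒ = -7197 cm⁻¹.
Tetrahedral e² t₂² gives -0.4Δₜ = -0.4 × (4/9) × 11995 = -2132 cm⁻¹.
Subtracting, OSPE = -7197 − (-2132) = -5065 cm⁻¹.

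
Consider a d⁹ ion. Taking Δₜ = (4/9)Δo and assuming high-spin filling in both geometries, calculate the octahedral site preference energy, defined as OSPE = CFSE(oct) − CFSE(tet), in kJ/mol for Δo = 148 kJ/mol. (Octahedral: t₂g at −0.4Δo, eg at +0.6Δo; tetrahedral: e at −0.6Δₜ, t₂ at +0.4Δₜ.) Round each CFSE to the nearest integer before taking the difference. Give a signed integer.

In an octahedral site d⁹ (HS) is t₂g⁶ eg³, giving CFSE(oct) = -0.6Δo = -89 kJ/mol.
Tetrahedral: e⁴ t₂⁵, CFSE = 4(−0.6) + 5(+0.4) = -0.4Δₜ = -0.4 × (4/9) × 148 = -26 kJ/mol.
OSPE = -89 − (-26) = -63 kJ/mol.

-63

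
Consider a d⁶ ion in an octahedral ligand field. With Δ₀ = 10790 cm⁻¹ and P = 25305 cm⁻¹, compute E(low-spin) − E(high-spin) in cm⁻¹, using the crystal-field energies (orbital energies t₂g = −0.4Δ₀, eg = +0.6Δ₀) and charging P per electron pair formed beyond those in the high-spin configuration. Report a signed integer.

29030

High-spin d⁶ fills as t₂g⁴ eg² with CFSE 4(−0.4) + 2(+0.6) = -0.4Δ₀ = -4316 cm⁻¹.
For low-spin the configuration is t₂g⁶ eg⁰: orbital energy -2.4 × 10790 = -25896 cm⁻¹, and 2 additional pairs relative to high-spin add 50610 cm⁻¹, giving 24714 cm⁻¹.
The difference is 24714 − (-4316) = 29030 cm⁻¹, so high-spin lies lower.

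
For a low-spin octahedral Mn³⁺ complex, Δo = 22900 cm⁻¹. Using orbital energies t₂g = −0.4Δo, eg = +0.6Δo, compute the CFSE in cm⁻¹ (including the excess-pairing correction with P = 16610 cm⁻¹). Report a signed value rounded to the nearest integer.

Mn is in group 7, so Mn³⁺ is d⁴ (7 − 3 = 4).
Electron filling gives t₂g⁴ eg⁰.
CFSE(orbital) = 4×(-0.4Δo) + 0×(0.6Δo) = -1.6Δo; with Δo = 22900 cm⁻¹ that is -36640 cm⁻¹.
High-spin d⁴ would be t₂g³ eg¹ with 0 pairs; low-spin has 1, so 1 excess pair costs +1P = +16610 cm⁻¹.
Net CFSE = -36640 + 16610 = -20030 cm⁻¹.

-20030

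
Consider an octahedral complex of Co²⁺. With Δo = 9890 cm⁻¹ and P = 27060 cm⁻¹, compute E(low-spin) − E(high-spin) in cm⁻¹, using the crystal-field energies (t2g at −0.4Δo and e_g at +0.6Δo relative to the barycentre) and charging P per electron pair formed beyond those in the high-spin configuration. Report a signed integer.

17170

Co sits in group 9; removing 2 electrons leaves Co²⁺ with 9 − 2 = 7 d electrons.
High-spin: t2g^5 e_g^2, CFSE = -0.8Δo = -7912 cm⁻¹.
For low-spin the configuration is t2g^6 e_g^1: orbital energy -1.8 × 9890 = -17802 cm⁻¹, and 1 additional pair relative to high-spin adds 27060 cm⁻¹, giving 9258 cm⁻¹.
E(LS) − E(HS) = 9258 − (-7912) = 17170 cm⁻¹.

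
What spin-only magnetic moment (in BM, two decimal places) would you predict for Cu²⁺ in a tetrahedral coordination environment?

1.73 BM

Group 11 minus oxidation state +2 gives a d⁹ configuration for Cu²⁺.
With tetrahedral geometry the complex is necessarily high-spin.
Configuration: e⁴ t₂⁵ → 1 unpaired electron.
μ(spin-only) = √[1(1+2)] = √3 ≈ 1.73 BM.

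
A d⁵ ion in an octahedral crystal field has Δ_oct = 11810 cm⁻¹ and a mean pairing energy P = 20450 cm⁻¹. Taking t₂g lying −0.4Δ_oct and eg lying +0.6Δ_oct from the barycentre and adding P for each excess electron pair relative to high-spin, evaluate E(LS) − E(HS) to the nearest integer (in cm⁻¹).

17280

High-spin d⁵ fills as t₂g³ eg² with CFSE 3(−0.4) + 2(+0.6) = 0.0Δ_oct = 0 cm⁻¹.
Low-spin t₂g⁵ eg⁰ gives -2.0Δ_oct = -23620 cm⁻¹, but forming 2 extra pairs costs 2P = 40900 cm⁻¹, so E(LS) = -23620 + 40900 = 17280 cm⁻¹.
E(LS) − E(HS) = 17280 − (0) = 17280 cm⁻¹.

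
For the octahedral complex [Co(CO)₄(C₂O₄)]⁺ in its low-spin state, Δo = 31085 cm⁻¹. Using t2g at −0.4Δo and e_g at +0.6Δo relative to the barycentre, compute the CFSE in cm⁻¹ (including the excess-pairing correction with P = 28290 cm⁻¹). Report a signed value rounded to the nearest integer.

-18024

Ligand charges: 4×(+0) from CO and 1×(-2) from C₂O₄²⁻ sum to -2; with overall charge +1, Co is +3.
Co sits in group 9; removing 3 electrons leaves Co³⁺ with 9 − 3 = 6 d electrons.
The d⁶ electrons fill as t2g^6 e_g^0.
CFSE(orbital) = 6×(-0.4Δo) + 0×(0.6Δo) = -2.4Δo; with Δo = 31085 cm⁻¹ that is -74604 cm⁻¹.
High-spin d⁶ would be t2g^4 e_g^2 with 1 pair; low-spin has 3, so 2 excess pairs cost +2P = +56580 cm⁻¹.
Overall CFSE = -74604 + 56580 = -18024 cm⁻¹.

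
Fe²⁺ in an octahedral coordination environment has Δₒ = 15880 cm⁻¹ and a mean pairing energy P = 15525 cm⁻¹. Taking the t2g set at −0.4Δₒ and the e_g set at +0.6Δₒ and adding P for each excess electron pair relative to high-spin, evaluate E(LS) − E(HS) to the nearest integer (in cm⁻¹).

Fe is in group 8, so Fe²⁺ is d⁶ (8 − 2 = 6).
High-spin d⁶ fills as t2g^4 e_g^2 with CFSE 4(−0.4) + 2(+0.6) = -0.4Δₒ = -6352 cm⁻¹.
Low-spin t2g^6 e_g^0 gives -2.4Δₒ = -38112 cm⁻¹, but forming 2 extra pairs costs 2P = 31050 cm⁻¹, so E(LS) = -38112 + 31050 = -7062 cm⁻¹.
Thus E(LS) − E(HS) = -710 cm⁻¹.

-710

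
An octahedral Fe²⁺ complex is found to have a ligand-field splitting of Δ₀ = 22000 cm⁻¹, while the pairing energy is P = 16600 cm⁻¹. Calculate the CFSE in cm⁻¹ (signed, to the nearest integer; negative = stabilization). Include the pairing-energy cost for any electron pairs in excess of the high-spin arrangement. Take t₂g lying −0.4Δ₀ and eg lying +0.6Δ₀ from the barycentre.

-19600

Fe is in group 8, so Fe²⁺ is d⁶ (8 − 2 = 6).
Since Δ₀ = 22000 cm⁻¹ > P = 16600 cm⁻¹, the complex adopts the low-spin configuration.
That gives t₂g⁶ eg⁰.
Orbital CFSE = -2.4Δ₀ = -2.4 × 22000 = -52800 cm⁻¹.
Excess pairs vs high-spin: 3 − 1 = 2; pairing cost = +33200 cm⁻¹.
Net CFSE = -52800 + 33200 = -19600 cm⁻¹.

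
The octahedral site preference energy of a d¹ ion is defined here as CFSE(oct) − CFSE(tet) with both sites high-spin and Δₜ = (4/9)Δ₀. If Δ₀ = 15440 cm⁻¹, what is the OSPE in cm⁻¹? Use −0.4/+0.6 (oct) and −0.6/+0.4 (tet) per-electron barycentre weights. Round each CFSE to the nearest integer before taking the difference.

-2059

Octahedral (high-spin): t₂g¹ eg⁰, CFSE = 1(−0.4) + 0(+0.6) = -0.4Δ₀ = -0.4 × 15440 = -6176 cm⁻¹.
In a tetrahedral site the filling is e¹ t₂⁰: CFSE(tet) = -0.6Δₜ = -0.6 × (4/9)(15440) = -4117 cm⁻¹.
OSPE = -6176 − (-4117) = -2059 cm⁻¹.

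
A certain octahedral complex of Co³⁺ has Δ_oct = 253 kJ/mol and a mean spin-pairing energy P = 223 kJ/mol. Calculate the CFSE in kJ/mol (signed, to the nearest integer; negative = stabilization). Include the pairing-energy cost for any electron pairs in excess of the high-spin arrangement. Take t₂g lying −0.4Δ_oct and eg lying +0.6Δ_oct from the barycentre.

-161

Co sits in group 9; removing 3 electrons leaves Co³⁺ with 9 − 3 = 6 d electrons.
Here Δ_oct > P (253 > 223), so the low-spin state is favoured.
That gives t₂g⁶ eg⁰.
Orbital CFSE = -2.4Δ_oct = -2.4 × 253 = -607 kJ/mol.
Excess pairs vs high-spin: 3 − 1 = 2; pairing cost = +446 kJ/mol.
Net CFSE = -607 + 446 = -161 kJ/mol.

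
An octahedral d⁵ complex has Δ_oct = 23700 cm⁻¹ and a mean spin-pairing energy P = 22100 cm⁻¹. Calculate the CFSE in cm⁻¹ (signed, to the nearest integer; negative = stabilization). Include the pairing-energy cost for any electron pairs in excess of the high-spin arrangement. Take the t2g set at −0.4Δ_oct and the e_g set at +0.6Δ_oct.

-3200

Here Δ_oct > P (23700 > 22100), so the low-spin state is favoured.
Filling d⁵ accordingly: t2g^5 e_g^0.
Orbital CFSE = -2.0Δ_oct = -2.0 × 23700 = -47400 cm⁻¹.
Excess pairs vs high-spin: 2 − 0 = 2; pairing cost = +44200 cm⁻¹.
Net CFSE = -47400 + 44200 = -3200 cm⁻¹.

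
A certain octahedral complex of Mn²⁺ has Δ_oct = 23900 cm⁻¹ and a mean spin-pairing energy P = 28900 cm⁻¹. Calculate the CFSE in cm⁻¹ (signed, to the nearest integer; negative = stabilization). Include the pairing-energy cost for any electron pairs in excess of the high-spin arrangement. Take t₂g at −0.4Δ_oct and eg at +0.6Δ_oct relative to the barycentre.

Mn is in group 7, so Mn²⁺ is d⁵ (7 − 2 = 5).
Since Δ_oct = 23900 cm⁻¹ < P = 28900 cm⁻¹, the complex adopts the high-spin configuration.
Configuration: t₂g³ eg².
Orbital CFSE = 0.0Δ_oct = 0.0 × 23900 = 0 cm⁻¹.
High-spin has no excess pairs, so no pairing correction applies.

0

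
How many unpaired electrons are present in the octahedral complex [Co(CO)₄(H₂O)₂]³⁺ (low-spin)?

0

Ligand charges: 4×(+0) from CO and 2×(+0) from H₂O sum to +0; with overall charge +3, Co is +3.
Co is in group 9, so Co³⁺ is d⁶ (9 − 3 = 6).
Configuration: t₂g⁶ eg⁰, giving 0 unpaired electrons.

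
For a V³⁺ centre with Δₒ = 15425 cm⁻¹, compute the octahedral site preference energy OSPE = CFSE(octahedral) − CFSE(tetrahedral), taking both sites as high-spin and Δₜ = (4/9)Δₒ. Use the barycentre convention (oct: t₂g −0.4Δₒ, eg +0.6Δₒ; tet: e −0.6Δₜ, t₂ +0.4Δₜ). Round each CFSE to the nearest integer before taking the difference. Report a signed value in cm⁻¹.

-4113

V sits in group 5; removing 3 electrons leaves V³⁺ with 5 − 3 = 2 d electrons.
Octahedral high-spin t₂g² eg⁰: CFSE = -0.8 × 15425 = -12340 cm⁻¹.
Tetrahedral e² t₂⁰ gives -1.2Δₜ = -1.2 × (4/9) × 15425 = -8227 cm⁻¹.
OSPE = CFSE(oct) − CFSE(tet) = -12340 − (-8227) = -4113 cm⁻¹.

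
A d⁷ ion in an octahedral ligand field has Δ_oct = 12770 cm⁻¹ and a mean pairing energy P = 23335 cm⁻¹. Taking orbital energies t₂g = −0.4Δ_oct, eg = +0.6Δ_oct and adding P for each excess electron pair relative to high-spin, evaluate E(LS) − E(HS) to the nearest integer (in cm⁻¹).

In the high-spin limit (t₂g⁵ eg²) the orbital term is -0.8Δ_oct = -10216 cm⁻¹, with no excess pairing.
Low-spin: t₂g⁶ eg¹, orbital CFSE = -1.8Δ_oct = -22986 cm⁻¹; plus 1 excess pair × P = +23335 cm⁻¹; total 349 cm⁻¹.
E(LS) − E(HS) = 349 − (-10216) = 10565 cm⁻¹.

10565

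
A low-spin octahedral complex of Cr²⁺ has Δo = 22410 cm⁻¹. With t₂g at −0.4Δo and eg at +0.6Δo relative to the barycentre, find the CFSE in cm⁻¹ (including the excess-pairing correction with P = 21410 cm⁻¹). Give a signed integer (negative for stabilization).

-14446

Group 6 minus oxidation state +2 gives a d⁴ configuration for Cr²⁺.
Electron filling gives t₂g⁴ eg⁰.
The orbital stabilization is -1.6Δo = -1.6 × 22410 = -35856 cm⁻¹.
Relative to high-spin t₂g³ eg¹ (0 paired), the low-spin configuration has 1 additional pair, contributing +1 × 21410 = +21410 cm⁻¹.
Combining: -35856 + 21410 = -14446 cm⁻¹.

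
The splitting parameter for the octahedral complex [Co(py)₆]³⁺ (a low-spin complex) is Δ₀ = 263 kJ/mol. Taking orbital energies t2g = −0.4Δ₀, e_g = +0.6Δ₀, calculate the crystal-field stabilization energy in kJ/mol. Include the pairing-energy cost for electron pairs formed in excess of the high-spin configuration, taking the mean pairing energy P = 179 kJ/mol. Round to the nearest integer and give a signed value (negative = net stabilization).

py is neutral, so the +3 overall charge sits on Co: oxidation state +3.
Group 9 minus oxidation state +3 gives a d⁶ configuration for Co³⁺.
Electron filling gives t2g^6 e_g^0.
CFSE(orbital) = 6×(-0.4Δ₀) + 0×(0.6Δ₀) = -2.4Δ₀; with Δ₀ = 263 kJ/mol that is -631 kJ/mol.
High-spin d⁶ would be t2g^4 e_g^2 with 1 pair; low-spin has 3, so 2 excess pairs cost +2P = +358 kJ/mol.
Net CFSE = -631 + 358 = -273 kJ/mol.

-273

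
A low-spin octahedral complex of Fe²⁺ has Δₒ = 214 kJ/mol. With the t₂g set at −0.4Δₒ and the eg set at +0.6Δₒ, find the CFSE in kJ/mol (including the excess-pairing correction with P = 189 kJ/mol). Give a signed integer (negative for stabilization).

Group 8 minus oxidation state +2 gives a d⁶ configuration for Fe²⁺.
Electron filling gives t₂g⁶ eg⁰.
CFSE(orbital) = 6×(-0.4Δₒ) + 0×(0.6Δₒ) = -2.4Δₒ; with Δₒ = 214 kJ/mol that is -514 kJ/mol.
Relative to high-spin t₂g⁴ eg² (1 paired), the low-spin configuration has 2 additional pairs, contributing +2 × 189 = +378 kJ/mol.
Overall CFSE = -514 + 378 = -136 kJ/mol.

-136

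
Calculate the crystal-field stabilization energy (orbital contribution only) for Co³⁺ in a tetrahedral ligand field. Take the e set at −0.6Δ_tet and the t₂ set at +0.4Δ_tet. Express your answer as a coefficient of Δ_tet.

Group 9 minus oxidation state +3 gives a d⁶ configuration for Co³⁺.
Tetrahedral splitting is small, so the complex is high-spin.
Configuration: e³ t₂³.
CFSE = 3(-0.6Δ_tet) + 3(0.4Δ_tet) = -1.8Δ_tet + 1.2Δ_tet = -0.6Δ_tet.

-0.6 Δ_tet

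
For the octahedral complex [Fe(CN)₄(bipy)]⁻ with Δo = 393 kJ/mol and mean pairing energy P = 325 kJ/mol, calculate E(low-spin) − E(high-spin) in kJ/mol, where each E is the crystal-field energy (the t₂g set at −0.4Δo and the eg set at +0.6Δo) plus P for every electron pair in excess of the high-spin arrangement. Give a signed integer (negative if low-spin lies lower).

Ligand charges: 4×(-1) from CN⁻ and 1×(+0) from bipy sum to -4; with overall charge -1, Fe is +3.
Group 8 minus oxidation state +3 gives a d⁵ configuration for Fe³⁺.
High-spin d⁵ fills as t₂g³ eg² with CFSE 3(−0.4) + 2(+0.6) = 0.0Δo = 0 kJ/mol.
Low-spin: t₂g⁵ eg⁰, orbital CFSE = -2.0Δo = -786 kJ/mol; plus 2 excess pairs × P = +650 kJ/mol; total -136 kJ/mol.
Thus E(LS) − E(HS) = -136 kJ/mol.

-136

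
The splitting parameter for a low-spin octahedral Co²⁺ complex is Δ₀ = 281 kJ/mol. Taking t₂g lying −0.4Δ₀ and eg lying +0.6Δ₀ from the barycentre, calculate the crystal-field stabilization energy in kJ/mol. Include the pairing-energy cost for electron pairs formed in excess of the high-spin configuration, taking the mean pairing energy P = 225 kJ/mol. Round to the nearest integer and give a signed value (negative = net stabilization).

-281

Co²⁺: group 9, so d-count = 9 − 2 = 7.
Electron filling gives t₂g⁶ eg¹.
The orbital stabilization is -1.8Δ₀ = -1.8 × 281 = -506 kJ/mol.
Relative to high-spin t₂g⁵ eg² (2 paired), the low-spin configuration has 1 additional pair, contributing +1 × 225 = +225 kJ/mol.
Net CFSE = -506 + 225 = -281 kJ/mol.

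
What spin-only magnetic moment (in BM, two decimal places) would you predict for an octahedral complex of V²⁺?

3.87 BM

V sits in group 5; removing 2 electrons leaves V²⁺ with 5 − 2 = 3 d electrons.
For octahedral d³ the high- and low-spin configurations coincide.
Configuration: t2g^3 e_g^0 → 3 unpaired electrons.
μ(spin-only) = √[3(3+2)] = √15 ≈ 3.87 BM.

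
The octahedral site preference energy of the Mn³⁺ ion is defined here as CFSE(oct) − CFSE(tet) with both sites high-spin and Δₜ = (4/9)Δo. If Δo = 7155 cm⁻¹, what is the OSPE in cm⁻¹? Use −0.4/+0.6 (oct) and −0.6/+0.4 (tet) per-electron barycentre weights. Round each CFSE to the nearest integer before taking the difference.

Mn³⁺: group 7, so d-count = 7 − 3 = 4.
Octahedral (high-spin): t2g^3 e_g^1, CFSE = 3(−0.4) + 1(+0.6) = -0.6Δo = -0.6 × 7155 = -4293 cm⁻¹.
Tetrahedral: e^2 t2^2, CFSE = 2(−0.6) + 2(+0.4) = -0.4Δₜ = -0.4 × (4/9) × 7155 = -1272 cm⁻¹.
OSPE = -4293 − (-1272) = -3021 cm⁻¹.

-3021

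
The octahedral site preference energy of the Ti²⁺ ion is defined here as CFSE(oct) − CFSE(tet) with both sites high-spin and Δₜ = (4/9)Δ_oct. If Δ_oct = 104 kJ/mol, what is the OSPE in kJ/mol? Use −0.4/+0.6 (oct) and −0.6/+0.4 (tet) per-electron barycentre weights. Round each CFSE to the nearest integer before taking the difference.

-28

Ti²⁺: group 4, so d-count = 4 − 2 = 2.
Octahedral high-spin t2g^2 e_g^0: CFSE = -0.8 × 104 = -83 kJ/mol.
Tetrahedral e^2 t2^0 gives -1.2Δₜ = -1.2 × (4/9) × 104 = -55 kJ/mol.
OSPE = CFSE(oct) − CFSE(tet) = -83 − (-55) = -28 kJ/mol.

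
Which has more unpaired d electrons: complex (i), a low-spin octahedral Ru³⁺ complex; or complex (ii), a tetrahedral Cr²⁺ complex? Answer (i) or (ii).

(i): Ru³⁺: group 8, so d-count = 8 − 3 = 5; t₂g⁵ eg⁰ → 1 unpaired.
(ii): Cr²⁺: group 6, so d-count = 6 − 2 = 4; Tetrahedral splitting is small, so the complex is high-spin; e² t₂² → 4 unpaired.
So (ii) has more unpaired electrons.

(ii)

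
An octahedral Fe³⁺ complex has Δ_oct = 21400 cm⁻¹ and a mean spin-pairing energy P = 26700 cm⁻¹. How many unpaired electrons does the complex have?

5

Fe³⁺: group 8, so d-count = 8 − 3 = 5.
Here Δ_oct < P (21400 < 26700), so the high-spin state is favoured.
Configuration: t₂g³ eg².
Unpaired electrons: 5.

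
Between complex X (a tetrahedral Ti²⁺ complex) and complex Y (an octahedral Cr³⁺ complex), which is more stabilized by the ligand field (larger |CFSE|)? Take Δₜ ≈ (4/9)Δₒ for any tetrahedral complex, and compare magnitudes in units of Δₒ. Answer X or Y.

Y

X: Group 4 minus oxidation state +2 gives a d² configuration for Ti²⁺; With tetrahedral geometry the complex is necessarily high-spin; e^2 t2^0, CFSE = -1.2Δₜ ≈ -0.53Δₒ.
Y: Group 6 minus oxidation state +3 gives a d³ configuration for Cr³⁺; t₂g³ eg⁰, CFSE = -1.2Δₒ.
So Y has the larger |CFSE|.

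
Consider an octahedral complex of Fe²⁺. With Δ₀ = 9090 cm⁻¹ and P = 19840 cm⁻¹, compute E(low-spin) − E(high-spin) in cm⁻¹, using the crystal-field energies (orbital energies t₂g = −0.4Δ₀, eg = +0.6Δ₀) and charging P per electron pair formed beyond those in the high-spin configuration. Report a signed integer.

21500

Fe is in group 8, so Fe²⁺ is d⁶ (8 − 2 = 6).
High-spin d⁶ fills as t₂g⁴ eg² with CFSE 4(−0.4) + 2(+0.6) = -0.4Δ₀ = -3636 cm⁻¹.
For low-spin the configuration is t₂g⁶ eg⁰: orbital energy -2.4 × 9090 = -21816 cm⁻¹, and 2 additional pairs relative to high-spin add 39680 cm⁻¹, giving 17864 cm⁻¹.
E(LS) − E(HS) = 17864 − (-3636) = 21500 cm⁻¹.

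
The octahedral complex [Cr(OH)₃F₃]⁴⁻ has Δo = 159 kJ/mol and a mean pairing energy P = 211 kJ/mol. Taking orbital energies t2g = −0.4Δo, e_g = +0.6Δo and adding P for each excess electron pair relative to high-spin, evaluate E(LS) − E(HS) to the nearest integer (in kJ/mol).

52

Ligand charges: 3×(-1) from OH⁻ and 3×(-1) from F⁻ sum to -6; with overall charge -4, Cr is +2.
Cr is in group 6, so Cr²⁺ is d⁴ (6 − 2 = 4).
In the high-spin limit (t2g^3 e_g^1) the orbital term is -0.6Δo = -95 kJ/mol, with no excess pairing.
For low-spin the configuration is t2g^4 e_g^0: orbital energy -1.6 × 159 = -254 kJ/mol, and 1 additional pair relative to high-spin adds 211 kJ/mol, giving -43 kJ/mol.
The difference is -43 − (-95) = 52 kJ/mol, so high-spin lies lower.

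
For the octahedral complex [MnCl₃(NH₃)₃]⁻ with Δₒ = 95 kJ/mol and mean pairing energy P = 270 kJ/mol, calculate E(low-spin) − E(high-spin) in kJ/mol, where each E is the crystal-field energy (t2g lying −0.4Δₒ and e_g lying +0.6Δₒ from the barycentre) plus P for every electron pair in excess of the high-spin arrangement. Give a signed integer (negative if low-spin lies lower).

350

Ligand charges: 3×(-1) from Cl⁻ and 3×(+0) from NH₃ sum to -3; with overall charge -1, Mn is +2.
Mn sits in group 7; removing 2 electrons leaves Mn²⁺ with 7 − 2 = 5 d electrons.
In the high-spin limit (t2g^3 e_g^2) the orbital term is 0.0Δₒ = 0 kJ/mol, with no excess pairing.
Low-spin: t2g^5 e_g^0, orbital CFSE = -2.0Δₒ = -190 kJ/mol; plus 2 excess pairs × P = +540 kJ/mol; total 350 kJ/mol.
Thus E(LS) − E(HS) = 350 kJ/mol.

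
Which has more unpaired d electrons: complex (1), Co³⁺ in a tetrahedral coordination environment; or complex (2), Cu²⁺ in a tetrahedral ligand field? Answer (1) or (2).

(1): Co³⁺: group 9, so d-count = 9 − 3 = 6; With tetrahedral geometry the complex is necessarily high-spin; e³ t₂³ → 4 unpaired.
(2): Cu is in group 11, so Cu²⁺ is d⁹ (11 − 2 = 9); Tetrahedral fields are weak (Δₜ ≈ 4/9 Δₒ), so electrons fill high-spin; e^4 t2^5 → 1 unpaired.
So (1) has more unpaired electrons.

(1)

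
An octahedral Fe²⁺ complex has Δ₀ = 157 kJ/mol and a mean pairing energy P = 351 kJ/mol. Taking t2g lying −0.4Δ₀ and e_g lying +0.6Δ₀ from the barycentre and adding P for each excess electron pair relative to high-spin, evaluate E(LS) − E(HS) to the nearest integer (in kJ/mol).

388

Fe sits in group 8; removing 2 electrons leaves Fe²⁺ with 8 − 2 = 6 d electrons.
High-spin: t2g^4 e_g^2, CFSE = -0.4Δ₀ = -63 kJ/mol.
Low-spin: t2g^6 e_g^0, orbital CFSE = -2.4Δ₀ = -377 kJ/mol; plus 2 excess pairs × P = +702 kJ/mol; total 325 kJ/mol.
The difference is 325 − (-63) = 388 kJ/mol, so high-spin lies lower.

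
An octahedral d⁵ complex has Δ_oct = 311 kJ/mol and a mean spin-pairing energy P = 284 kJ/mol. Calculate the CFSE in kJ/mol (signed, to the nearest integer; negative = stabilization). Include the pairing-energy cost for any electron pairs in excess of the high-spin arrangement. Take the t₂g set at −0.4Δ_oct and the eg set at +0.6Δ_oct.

Since Δ_oct = 311 kJ/mol > P = 284 kJ/mol, the complex adopts the low-spin configuration.
Filling d⁵ accordingly: t₂g⁵ eg⁰.
Orbital CFSE = -2.0Δ_oct = -2.0 × 311 = -622 kJ/mol.
Excess pairs vs high-spin: 2 − 0 = 2; pairing cost = +568 kJ/mol.
Net CFSE = -622 + 568 = -54 kJ/mol.

-54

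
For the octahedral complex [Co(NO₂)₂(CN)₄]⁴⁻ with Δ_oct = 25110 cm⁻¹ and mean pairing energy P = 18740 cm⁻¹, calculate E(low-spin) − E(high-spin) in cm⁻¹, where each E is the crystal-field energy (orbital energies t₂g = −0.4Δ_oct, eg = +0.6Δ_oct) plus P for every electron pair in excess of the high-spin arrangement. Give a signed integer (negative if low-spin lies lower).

-6370

Ligand charges: 2×(-1) from NO₂⁻ and 4×(-1) from CN⁻ sum to -6; with overall charge -4, Co is +2.
Co sits in group 9; removing 2 electrons leaves Co²⁺ with 9 − 2 = 7 d electrons.
In the high-spin limit (t₂g⁵ eg²) the orbital term is -0.8Δ_oct = -20088 cm⁻¹, with no excess pairing.
For low-spin the configuration is t₂g⁶ eg¹: orbital energy -1.8 × 25110 = -45198 cm⁻¹, and 1 additional pair relative to high-spin adds 18740 cm⁻¹, giving -26458 cm⁻¹.
Thus E(LS) − E(HS) = -6370 cm⁻¹.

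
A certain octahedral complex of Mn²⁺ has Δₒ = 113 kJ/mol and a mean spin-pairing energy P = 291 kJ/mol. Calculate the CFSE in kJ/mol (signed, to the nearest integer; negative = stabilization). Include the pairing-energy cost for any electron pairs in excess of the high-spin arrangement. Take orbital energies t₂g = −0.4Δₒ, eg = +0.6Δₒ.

Mn²⁺: group 7, so d-count = 7 − 2 = 5.
Since Δₒ = 113 kJ/mol < P = 291 kJ/mol, the complex adopts the high-spin configuration.
Filling d⁵ accordingly: t₂g³ eg².
Orbital CFSE = 0.0Δₒ = 0.0 × 113 = 0 kJ/mol.
High-spin has no excess pairs, so no pairing correction applies.

0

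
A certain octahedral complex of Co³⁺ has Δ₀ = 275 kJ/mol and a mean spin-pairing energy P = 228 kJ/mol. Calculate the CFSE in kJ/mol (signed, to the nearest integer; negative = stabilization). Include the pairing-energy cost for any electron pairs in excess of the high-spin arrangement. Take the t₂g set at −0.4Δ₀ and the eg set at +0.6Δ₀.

-204

Group 9 minus oxidation state +3 gives a d⁶ configuration for Co³⁺.
Since Δ₀ = 275 kJ/mol > P = 228 kJ/mol, the complex adopts the low-spin configuration.
Configuration: t₂g⁶ eg⁰.
Orbital CFSE = -2.4Δ₀ = -2.4 × 275 = -660 kJ/mol.
Excess pairs vs high-spin: 3 − 1 = 2; pairing cost = +456 kJ/mol.
Net CFSE = -660 + 456 = -204 kJ/mol.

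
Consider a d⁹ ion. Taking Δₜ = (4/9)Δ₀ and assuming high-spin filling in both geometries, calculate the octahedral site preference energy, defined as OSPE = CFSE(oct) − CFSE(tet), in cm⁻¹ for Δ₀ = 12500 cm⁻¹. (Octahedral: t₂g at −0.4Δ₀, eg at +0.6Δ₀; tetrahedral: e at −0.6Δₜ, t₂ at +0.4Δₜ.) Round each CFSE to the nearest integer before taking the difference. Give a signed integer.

In an octahedral site d⁹ (HS) is t₂g⁶ eg³, giving CFSE(oct) = -0.6Δ₀ = -7500 cm⁻¹.
In a tetrahedral site the filling is e⁴ t₂⁵: CFSE(tet) = -0.4Δₜ = -0.4 × (4/9)(12500) = -2222 cm⁻¹.
OSPE = CFSE(oct) − CFSE(tet) = -7500 − (-2222) = -5278 cm⁻¹.

-5278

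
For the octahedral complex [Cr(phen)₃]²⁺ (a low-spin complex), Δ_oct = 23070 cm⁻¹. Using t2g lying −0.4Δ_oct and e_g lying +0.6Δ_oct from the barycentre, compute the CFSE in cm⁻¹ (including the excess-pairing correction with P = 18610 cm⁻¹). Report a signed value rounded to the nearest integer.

-18302

phen is neutral, so the +2 overall charge sits on Cr: oxidation state +2.
Cr sits in group 6; removing 2 electrons leaves Cr²⁺ with 6 − 2 = 4 d electrons.
Electron filling gives t2g^4 e_g^0.
The orbital stabilization is -1.6Δ_oct = -1.6 × 23070 = -36912 cm⁻¹.
Relative to high-spin t2g^3 e_g^1 (0 paired), the low-spin configuration has 1 additional pair, contributing +1 × 18610 = +18610 cm⁻¹.
Net CFSE = -36912 + 18610 = -18302 cm⁻¹.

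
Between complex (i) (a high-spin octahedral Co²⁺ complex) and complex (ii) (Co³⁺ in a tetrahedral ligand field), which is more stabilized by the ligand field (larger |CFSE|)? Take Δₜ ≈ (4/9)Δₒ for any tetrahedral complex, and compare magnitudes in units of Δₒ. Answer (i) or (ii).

(i): Co²⁺: group 9, so d-count = 9 − 2 = 7; t₂g⁵ eg², CFSE = -0.8Δₒ.
(ii): Group 9 minus oxidation state +3 gives a d⁶ configuration for Co³⁺; With tetrahedral geometry the complex is necessarily high-spin; e³ t₂³, CFSE = -0.6Δₜ ≈ -0.27Δₒ.
So (i) has the larger |CFSE|.

(i)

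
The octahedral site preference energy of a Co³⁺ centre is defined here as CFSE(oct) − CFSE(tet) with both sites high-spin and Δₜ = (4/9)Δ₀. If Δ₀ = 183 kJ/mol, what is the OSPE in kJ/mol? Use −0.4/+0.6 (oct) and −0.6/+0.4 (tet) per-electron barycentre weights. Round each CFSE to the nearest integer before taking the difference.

Group 9 minus oxidation state +3 gives a d⁶ configuration for Co³⁺.
Octahedral high-spin t₂g⁴ eg²: CFSE = -0.4 × 183 = -73 kJ/mol.
Tetrahedral e³ t₂³ gives -0.6Δₜ = -0.6 × (4/9) × 183 = -49 kJ/mol.
OSPE = -73 − (-49) = -24 kJ/mol.

-24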